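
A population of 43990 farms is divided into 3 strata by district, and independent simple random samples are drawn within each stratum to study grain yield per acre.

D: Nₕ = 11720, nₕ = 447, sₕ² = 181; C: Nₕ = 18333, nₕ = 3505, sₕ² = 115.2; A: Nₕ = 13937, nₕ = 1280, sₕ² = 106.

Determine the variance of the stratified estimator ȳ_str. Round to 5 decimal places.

Var(ȳ_str) = Σₕ Wₕ²(1 − fₕ)sₕ²/nₕ with Wₕ = Nₕ/N, N = 43990.
D: Wₕ = 0.26642419; term = 0.26642419²·(1 − 0.03813993)·181/447 = 0.027645869.
C: Wₕ = 0.41675381; term = 0.41675381²·(1 − 0.19118529)·115.2/3505 = 0.0046171358.
A: Wₕ = 0.31682201; term = 0.31682201²·(1 − 0.09184186)·106/1280 = 0.0075489761.
Sum = 0.039811981.

0.03981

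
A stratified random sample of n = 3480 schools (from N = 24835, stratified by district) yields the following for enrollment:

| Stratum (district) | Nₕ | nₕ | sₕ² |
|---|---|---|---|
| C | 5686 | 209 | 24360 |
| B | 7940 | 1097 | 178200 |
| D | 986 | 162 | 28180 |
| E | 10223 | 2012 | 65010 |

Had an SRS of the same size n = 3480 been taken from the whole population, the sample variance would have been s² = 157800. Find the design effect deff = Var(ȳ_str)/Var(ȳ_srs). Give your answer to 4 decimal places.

0.6366

Var(ȳ_str) = Σ Wₕ²(1−fₕ)sₕ²/nₕ with Wₕ = Nₕ/24835:
  C: (5686/24835)²·(1−209/5686)·24360/209 = 5.8850786
  B: (7940/24835)²·(1−1097/7940)·178200/1097 = 14.310005
  D: (986/24835)²·(1−162/986)·28180/162 = 0.22914046
  E: (10223/24835)²·(1−2012/10223)·65010/2012 = 4.3974233
  → Var(ȳ_str) = 24.821647.
Var(ȳ_srs) = (1 − 3480/24835)·157800/3480 = 38.990892.
deff = 24.821647 / 38.990892 = 0.6366.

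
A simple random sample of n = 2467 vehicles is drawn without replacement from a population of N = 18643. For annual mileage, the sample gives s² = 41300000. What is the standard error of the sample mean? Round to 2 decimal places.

120.52

Under SRS without replacement, Var(ȳ) = (1 − f)·s²/n with f = n/N = 2467/18643 = 0.13232849.
Var(ȳ) = (1 − 0.13232849)·41300000/2467 = 0.86767151·16740.981 = 14525.672.
SE(ȳ) = √(14525.672) = 120.52.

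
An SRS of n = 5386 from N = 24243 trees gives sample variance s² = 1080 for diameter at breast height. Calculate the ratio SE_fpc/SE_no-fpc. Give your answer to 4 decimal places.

0.8819

f = n/N = 5386/24243 = 0.22216722.
SE_no-fpc = √(s²/n) = 0.44779445; SE_fpc = √((1−f)s²/n) = 0.39493154.
Ratio = √(1−f) = 0.88194828.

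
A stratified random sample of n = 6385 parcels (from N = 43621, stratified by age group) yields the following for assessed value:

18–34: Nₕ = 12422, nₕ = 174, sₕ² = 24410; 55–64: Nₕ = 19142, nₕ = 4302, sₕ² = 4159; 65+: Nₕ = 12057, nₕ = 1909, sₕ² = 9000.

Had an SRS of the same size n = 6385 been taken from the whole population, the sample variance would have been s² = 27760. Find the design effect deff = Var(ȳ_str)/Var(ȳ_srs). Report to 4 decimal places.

Var(ȳ_str) = Σ Wₕ²(1−fₕ)sₕ²/nₕ with Wₕ = Nₕ/43621:
  18–34: (12422/43621)²·(1−174/12422)·24410/174 = 11.217188
  55–64: (19142/43621)²·(1−4302/19142)·4159/4302 = 0.1443273
  65+: (12057/43621)²·(1−1909/12057)·9000/1909 = 0.30315523
  → Var(ȳ_str) = 11.664671.
Var(ȳ_srs) = (1 − 6385/43621)·27760/6385 = 3.7112992.
deff = 11.664671 / 3.7112992 = 3.1430.

3.1430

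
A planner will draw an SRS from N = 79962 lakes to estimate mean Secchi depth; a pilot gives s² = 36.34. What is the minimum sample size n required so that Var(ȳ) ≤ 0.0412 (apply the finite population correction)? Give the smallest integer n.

873

Without fpc, n₀ = s²/D = 36.34/0.0412 = 882.0388.
With fpc, (1 − n/N)·s²/n ≤ D requires n ≥ n₀/(1 + n₀/N) = 882.0388/(1 + 882.0388/79962) = 872.4154.
Rounding up, n = 873.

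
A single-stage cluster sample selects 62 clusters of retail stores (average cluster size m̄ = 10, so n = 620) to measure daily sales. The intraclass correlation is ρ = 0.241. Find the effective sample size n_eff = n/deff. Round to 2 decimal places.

deff = 1 + (10 − 1)·0.241 = 1 + 2.169 = 3.169.
n_eff = 620 / 3.169 = 195.65.

195.65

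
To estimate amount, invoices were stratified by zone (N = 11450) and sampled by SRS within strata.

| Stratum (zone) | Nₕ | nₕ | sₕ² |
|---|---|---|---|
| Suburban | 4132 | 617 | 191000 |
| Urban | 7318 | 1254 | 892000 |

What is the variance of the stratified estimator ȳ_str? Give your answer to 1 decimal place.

Var(ȳ_str) = Σₕ Wₕ²(1 − fₕ)sₕ²/nₕ with Wₕ = Nₕ/N, N = 11450.
Suburban: Wₕ = 0.36087336; term = 0.36087336²·(1 − 0.14932236)·191000/617 = 34.294373.
Urban: Wₕ = 0.63912664; term = 0.63912664²·(1 − 0.17135829)·892000/1254 = 240.77309.
Sum = 275.06746.

275.1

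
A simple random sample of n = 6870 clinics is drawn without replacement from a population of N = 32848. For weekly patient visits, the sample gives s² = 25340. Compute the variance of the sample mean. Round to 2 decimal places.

2.92

Under SRS without replacement, Var(ȳ) = (1 − f)·s²/n with f = n/N = 6870/32848 = 0.20914515.
Var(ȳ) = (1 − 0.20914515)·25340/6870 = 0.79085485·3.6885007 = 2.9170687.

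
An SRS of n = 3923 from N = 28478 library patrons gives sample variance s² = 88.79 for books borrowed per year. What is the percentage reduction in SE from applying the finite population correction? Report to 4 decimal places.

7.1429

f = n/N = 3923/28478 = 0.13775546.
SE_no-fpc = √(s²/n) = 0.15044331; SE_fpc = √((1−f)s²/n) = 0.13969733.
Ratio = √(1−f) = 0.92857124. Reduction = 100·(1 − 0.92857124) = 7.1429%.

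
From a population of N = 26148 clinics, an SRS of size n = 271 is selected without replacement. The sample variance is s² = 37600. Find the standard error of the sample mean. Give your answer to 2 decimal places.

11.72

Under SRS without replacement, Var(ȳ) = (1 − f)·s²/n with f = n/N = 271/26148 = 0.01036408.
Var(ȳ) = (1 − 0.01036408)·37600/271 = 0.98963592·138.74539 = 137.30742.
SE(ȳ) = √(137.30742) = 11.72.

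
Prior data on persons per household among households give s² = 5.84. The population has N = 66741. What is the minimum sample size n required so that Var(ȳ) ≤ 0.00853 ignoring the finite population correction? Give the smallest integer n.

Without fpc, n₀ = s²/D = 5.84/0.00853 = 684.6424.
Rounding up, n = 685.

685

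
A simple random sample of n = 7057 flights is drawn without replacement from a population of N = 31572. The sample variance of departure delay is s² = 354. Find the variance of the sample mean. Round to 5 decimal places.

Under SRS without replacement, Var(ȳ) = (1 − f)·s²/n with f = n/N = 7057/31572 = 0.22352084.
Var(ȳ) = (1 − 0.22352084)·354/7057 = 0.77647916·0.050162959 = 0.038950492.

0.03895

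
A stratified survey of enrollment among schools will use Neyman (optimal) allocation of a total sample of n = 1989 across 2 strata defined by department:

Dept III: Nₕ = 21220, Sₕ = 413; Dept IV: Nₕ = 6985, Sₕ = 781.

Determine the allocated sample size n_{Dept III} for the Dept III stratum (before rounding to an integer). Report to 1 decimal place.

1225.9

Neyman allocation: nₕ = n·NₕSₕ / Σⱼ NⱼSⱼ.
Σ NⱼSⱼ = 21220·413 + 6985·781 = 1.4219145 × 10^7.
n_{Dept III} = 1989·21220·413 / (1.4219145 × 10^7) = 1225.9.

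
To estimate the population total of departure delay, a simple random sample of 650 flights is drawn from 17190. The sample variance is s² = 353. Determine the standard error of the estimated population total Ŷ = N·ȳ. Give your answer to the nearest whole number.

Var(Ŷ) = N²·Var(ȳ) = N²·(1 − n/N)·s²/n.
f = 650/17190 = 0.03781268; Var(ȳ) = 0.96218732·353/650 = 0.52254173.
Var(Ŷ) = 17190² · 0.52254173 = 1.5440904 × 10^8.
SE(Ŷ) = √(1.5440904 × 10^8) = 12426.

12426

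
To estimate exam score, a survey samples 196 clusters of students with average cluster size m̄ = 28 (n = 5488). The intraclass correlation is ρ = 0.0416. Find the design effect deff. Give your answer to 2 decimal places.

deff = 1 + (28 − 1)·0.0416 = 1 + 1.1232 = 2.1232.

2.12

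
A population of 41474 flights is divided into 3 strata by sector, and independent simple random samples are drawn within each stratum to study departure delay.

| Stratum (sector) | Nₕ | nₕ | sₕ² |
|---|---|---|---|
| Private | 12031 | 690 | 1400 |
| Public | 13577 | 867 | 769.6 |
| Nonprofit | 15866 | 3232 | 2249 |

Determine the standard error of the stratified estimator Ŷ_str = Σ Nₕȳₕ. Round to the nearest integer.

Var(Ŷ_str) = Σₕ Nₕ²(1 − fₕ)sₕ²/nₕ.
Private: 12031²·(1 − 690/12031)·1400/690 = 2.7684203 × 10^8.
Public: 13577²·(1 − 867/13577)·769.6/867 = 1.5317762 × 10^8.
Nonprofit: 15866²·(1 − 3232/15866)·2249/3232 = 1.3948465 × 10^8.
Sum = 5.695043 × 10^8.
SE = √(5.695043 × 10^8) = 23864.

23864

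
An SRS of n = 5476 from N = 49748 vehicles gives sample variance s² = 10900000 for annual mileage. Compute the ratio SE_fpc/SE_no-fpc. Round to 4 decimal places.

0.9434

f = n/N = 5476/49748 = 0.11007478.
SE_no-fpc = √(s²/n) = 44.615065; SE_fpc = √((1−f)s²/n) = 42.088.
Ratio = √(1−f) = 0.94335848.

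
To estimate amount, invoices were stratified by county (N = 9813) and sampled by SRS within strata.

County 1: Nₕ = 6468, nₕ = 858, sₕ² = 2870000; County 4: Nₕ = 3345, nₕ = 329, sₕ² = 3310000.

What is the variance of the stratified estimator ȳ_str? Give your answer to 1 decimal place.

2314.5

Var(ȳ_str) = Σₕ Wₕ²(1 − fₕ)sₕ²/nₕ with Wₕ = Nₕ/N, N = 9813.
County 1: Wₕ = 0.65912565; term = 0.65912565²·(1 − 0.13265306)·2870000/858 = 1260.445.
County 4: Wₕ = 0.34087435; term = 0.34087435²·(1 − 0.09835575)·3310000/329 = 1054.0372.
Sum = 2314.4822.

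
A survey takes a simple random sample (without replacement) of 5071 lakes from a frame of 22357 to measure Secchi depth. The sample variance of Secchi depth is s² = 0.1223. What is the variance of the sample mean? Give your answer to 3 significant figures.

1.86 × 10^-5

Under SRS without replacement, Var(ȳ) = (1 − f)·s²/n with f = n/N = 5071/22357 = 0.22681934.
Var(ȳ) = (1 − 0.22681934)·0.1223/5071 = 0.77318066·2.4117531 × 10^-5 = 1.8647209 × 10^-5.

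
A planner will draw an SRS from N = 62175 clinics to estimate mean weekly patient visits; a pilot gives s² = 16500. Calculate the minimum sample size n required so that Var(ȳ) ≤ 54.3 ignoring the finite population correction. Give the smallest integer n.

304

Without fpc, n₀ = s²/D = 16500/54.3 = 303.8674.
Rounding up, n = 304.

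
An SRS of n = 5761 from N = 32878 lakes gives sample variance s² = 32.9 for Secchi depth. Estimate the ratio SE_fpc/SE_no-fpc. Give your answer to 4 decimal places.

f = n/N = 5761/32878 = 0.17522355.
SE_no-fpc = √(s²/n) = 0.075569929; SE_fpc = √((1−f)s²/n) = 0.068630496.
Ratio = √(1−f) = 0.90817204.

0.9082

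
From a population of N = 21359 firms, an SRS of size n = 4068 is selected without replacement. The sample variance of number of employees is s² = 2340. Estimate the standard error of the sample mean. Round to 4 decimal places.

Under SRS without replacement, Var(ȳ) = (1 − f)·s²/n with f = n/N = 4068/21359 = 0.19045835.
Var(ȳ) = (1 − 0.19045835)·2340/4068 = 0.80954165·0.57522124 = 0.46566555.
SE(ȳ) = √(0.46566555) = 0.6824.

0.6824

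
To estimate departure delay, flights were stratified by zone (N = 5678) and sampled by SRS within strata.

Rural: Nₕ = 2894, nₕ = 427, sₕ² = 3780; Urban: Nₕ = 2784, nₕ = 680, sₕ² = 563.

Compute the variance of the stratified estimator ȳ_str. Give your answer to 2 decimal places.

2.11

Var(ȳ_str) = Σₕ Wₕ²(1 − fₕ)sₕ²/nₕ with Wₕ = Nₕ/N, N = 5678.
Rural: Wₕ = 0.50968651; term = 0.50968651²·(1 − 0.14754665)·3780/427 = 1.9603825.
Urban: Wₕ = 0.49031349; term = 0.49031349²·(1 − 0.24425287)·563/680 = 0.15042626.
Sum = 2.1108088.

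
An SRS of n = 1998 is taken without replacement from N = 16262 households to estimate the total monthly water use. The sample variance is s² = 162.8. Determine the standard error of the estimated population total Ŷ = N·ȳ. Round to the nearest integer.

4347

Var(Ŷ) = N²·Var(ȳ) = N²·(1 − n/N)·s²/n.
f = 1998/16262 = 0.12286312; Var(ȳ) = 0.87713688·162.8/1998 = 0.071470413.
Var(Ŷ) = 16262² · 0.071470413 = 1.890054 × 10^7.
SE(Ŷ) = √(1.890054 × 10^7) = 4347.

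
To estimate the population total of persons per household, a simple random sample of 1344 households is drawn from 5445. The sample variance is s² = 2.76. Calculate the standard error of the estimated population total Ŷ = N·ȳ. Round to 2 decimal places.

Var(Ŷ) = N²·Var(ȳ) = N²·(1 − n/N)·s²/n.
f = 1344/5445 = 0.24683196; Var(ȳ) = 0.75316804·2.76/1344 = 0.0015466844.
Var(Ŷ) = 5445² · 0.0015466844 = 45856.138.
SE(Ŷ) = √(45856.138) = 214.14.

214.14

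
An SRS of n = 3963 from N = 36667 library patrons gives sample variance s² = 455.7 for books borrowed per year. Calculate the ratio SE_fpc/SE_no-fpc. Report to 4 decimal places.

f = n/N = 3963/36667 = 0.10808084.
SE_no-fpc = √(s²/n) = 0.33909976; SE_fpc = √((1−f)s²/n) = 0.3202508.
Ratio = √(1−f) = 0.94441472.

0.9444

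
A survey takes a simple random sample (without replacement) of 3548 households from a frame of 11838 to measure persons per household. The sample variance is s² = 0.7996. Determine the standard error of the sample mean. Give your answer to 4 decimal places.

Under SRS without replacement, Var(ȳ) = (1 − f)·s²/n with f = n/N = 3548/11838 = 0.29971279.
Var(ȳ) = (1 − 0.29971279)·0.7996/3548 = 0.70028721·2.253664 × 10^-4 = 1.5782121 × 10^-4.
SE(ȳ) = √(1.5782121 × 10^-4) = 0.0126.

0.0126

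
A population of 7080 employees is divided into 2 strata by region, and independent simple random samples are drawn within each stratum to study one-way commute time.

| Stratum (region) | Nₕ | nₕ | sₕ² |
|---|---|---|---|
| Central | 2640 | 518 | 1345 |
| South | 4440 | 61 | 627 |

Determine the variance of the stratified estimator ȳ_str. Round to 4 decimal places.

4.2770

Var(ȳ_str) = Σₕ Wₕ²(1 − fₕ)sₕ²/nₕ with Wₕ = Nₕ/N, N = 7080.
Central: Wₕ = 0.37288136; term = 0.37288136²·(1 − 0.19621212)·1345/518 = 0.29018524.
South: Wₕ = 0.62711864; term = 0.62711864²·(1 − 0.01373874)·627/61 = 3.9868427.
Sum = 4.2770279.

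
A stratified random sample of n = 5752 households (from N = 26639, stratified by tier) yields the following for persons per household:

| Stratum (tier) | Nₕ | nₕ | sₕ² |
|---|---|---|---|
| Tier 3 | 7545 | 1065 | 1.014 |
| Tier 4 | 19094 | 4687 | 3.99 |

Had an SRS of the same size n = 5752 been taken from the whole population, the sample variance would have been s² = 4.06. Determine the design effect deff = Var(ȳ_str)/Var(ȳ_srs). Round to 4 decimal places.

0.7148

Var(ȳ_str) = Σ Wₕ²(1−fₕ)sₕ²/nₕ with Wₕ = Nₕ/26639:
  Tier 3: (7545/26639)²·(1−1065/7545)·1.014/1065 = 6.559742 × 10^-5
  Tier 4: (19094/26639)²·(1−4687/19094)·3.99/4687 = 3.2999897 × 10^-4
  → Var(ȳ_str) = 3.9559639 × 10^-4.
Var(ȳ_srs) = (1 − 5752/26639)·4.06/5752 = 5.5343332 × 10^-4.
deff = (3.9559639 × 10^-4) / (5.5343332 × 10^-4) = 0.7148.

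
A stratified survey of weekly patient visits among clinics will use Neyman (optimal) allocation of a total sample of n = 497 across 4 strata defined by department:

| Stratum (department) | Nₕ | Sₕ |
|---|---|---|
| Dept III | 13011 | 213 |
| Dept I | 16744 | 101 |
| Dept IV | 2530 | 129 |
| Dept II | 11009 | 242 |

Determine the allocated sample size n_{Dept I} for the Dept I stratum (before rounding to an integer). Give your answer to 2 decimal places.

112.77

Neyman allocation: nₕ = n·NₕSₕ / Σⱼ NⱼSⱼ.
Σ NⱼSⱼ = 13011·213 + 16744·101 + 2530·129 + 11009·242 = 7.453035 × 10^6.
n_{Dept I} = 497·16744·101 / (7.453035 × 10^6) = 112.77.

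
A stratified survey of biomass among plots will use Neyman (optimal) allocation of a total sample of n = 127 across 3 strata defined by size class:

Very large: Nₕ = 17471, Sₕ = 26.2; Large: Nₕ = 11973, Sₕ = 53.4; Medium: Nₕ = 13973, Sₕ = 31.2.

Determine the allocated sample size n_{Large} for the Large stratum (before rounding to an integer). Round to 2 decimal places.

Neyman allocation: nₕ = n·NₕSₕ / Σⱼ NⱼSⱼ.
Σ NⱼSⱼ = 17471·26.2 + 11973·53.4 + 13973·31.2 = 1.533056 × 10^6.
n_{Large} = 127·11973·53.4 / (1.533056 × 10^6) = 52.97.

52.97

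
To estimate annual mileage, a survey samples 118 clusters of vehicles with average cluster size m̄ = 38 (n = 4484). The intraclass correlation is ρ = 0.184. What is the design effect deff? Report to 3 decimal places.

7.808

deff = 1 + (38 − 1)·0.184 = 1 + 6.808 = 7.808.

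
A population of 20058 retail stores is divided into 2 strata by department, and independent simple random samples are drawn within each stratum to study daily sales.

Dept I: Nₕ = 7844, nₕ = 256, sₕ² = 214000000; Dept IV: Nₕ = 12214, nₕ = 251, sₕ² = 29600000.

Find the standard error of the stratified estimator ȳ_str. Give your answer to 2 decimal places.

Var(ȳ_str) = Σₕ Wₕ²(1 − fₕ)sₕ²/nₕ with Wₕ = Nₕ/N, N = 20058.
Dept I: Wₕ = 0.39106591; term = 0.39106591²·(1 − 0.03263641)·214000000/256 = 123669.74.
Dept IV: Wₕ = 0.60893409; term = 0.60893409²·(1 − 0.02055019)·29600000/251 = 42829.278.
Sum = 166499.02.
SE = √(166499.02) = 408.04.

408.04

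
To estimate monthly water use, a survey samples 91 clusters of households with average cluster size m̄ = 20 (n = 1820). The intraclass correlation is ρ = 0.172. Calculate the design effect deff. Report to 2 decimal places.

4.27

deff = 1 + (20 − 1)·0.172 = 1 + 3.268 = 4.268.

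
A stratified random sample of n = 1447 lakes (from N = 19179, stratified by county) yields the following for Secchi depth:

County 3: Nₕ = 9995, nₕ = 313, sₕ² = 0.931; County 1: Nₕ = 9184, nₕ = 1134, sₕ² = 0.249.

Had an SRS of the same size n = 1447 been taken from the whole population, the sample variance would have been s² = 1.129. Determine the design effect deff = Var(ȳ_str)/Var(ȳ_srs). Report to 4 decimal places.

Var(ȳ_str) = Σ Wₕ²(1−fₕ)sₕ²/nₕ with Wₕ = Nₕ/19179:
  County 3: (9995/19179)²·(1−313/9995)·0.931/313 = 7.8253055 × 10^-4
  County 1: (9184/19179)²·(1−1134/9184)·0.249/1134 = 4.4132866 × 10^-5
  → Var(ȳ_str) = 8.2666342 × 10^-4.
Var(ȳ_srs) = (1 − 1447/19179)·1.129/1447 = 7.213685 × 10^-4.
deff = (8.2666342 × 10^-4) / (7.213685 × 10^-4) = 1.1460.

1.1460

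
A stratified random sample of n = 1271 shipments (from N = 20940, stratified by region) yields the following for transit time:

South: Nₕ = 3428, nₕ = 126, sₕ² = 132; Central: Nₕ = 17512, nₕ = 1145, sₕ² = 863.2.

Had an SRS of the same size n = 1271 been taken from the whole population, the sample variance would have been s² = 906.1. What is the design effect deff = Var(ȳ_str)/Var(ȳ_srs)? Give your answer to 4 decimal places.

Var(ȳ_str) = Σ Wₕ²(1−fₕ)sₕ²/nₕ with Wₕ = Nₕ/20940:
  South: (3428/20940)²·(1−126/3428)·132/126 = 0.027043812
  Central: (17512/20940)²·(1−1145/17512)·863.2/1145 = 0.49278493
  → Var(ȳ_str) = 0.51982874.
Var(ȳ_srs) = (1 − 1271/20940)·906.1/1271 = 0.66963197.
deff = 0.51982874 / 0.66963197 = 0.7763.

0.7763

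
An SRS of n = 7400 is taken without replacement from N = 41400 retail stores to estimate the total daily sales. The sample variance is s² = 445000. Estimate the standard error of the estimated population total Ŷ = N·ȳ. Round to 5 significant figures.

290940

Var(Ŷ) = N²·Var(ȳ) = N²·(1 − n/N)·s²/n.
f = 7400/41400 = 0.17874396; Var(ȳ) = 0.82125604·445000/7400 = 49.386343.
Var(Ŷ) = 41400² · 49.386343 = 8.4646216 × 10^10.
SE(Ŷ) = √(8.4646216 × 10^10) = 290940.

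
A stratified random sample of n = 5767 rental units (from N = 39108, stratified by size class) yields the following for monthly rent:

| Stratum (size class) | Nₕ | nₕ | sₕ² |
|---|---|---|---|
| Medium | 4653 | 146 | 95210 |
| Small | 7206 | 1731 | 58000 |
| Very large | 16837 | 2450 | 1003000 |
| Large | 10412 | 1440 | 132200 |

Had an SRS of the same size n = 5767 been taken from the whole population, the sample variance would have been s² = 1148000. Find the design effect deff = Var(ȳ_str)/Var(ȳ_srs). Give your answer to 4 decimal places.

0.4729

Var(ȳ_str) = Σ Wₕ²(1−fₕ)sₕ²/nₕ with Wₕ = Nₕ/39108:
  Medium: (4653/39108)²·(1−146/4653)·95210/146 = 8.9416797
  Small: (7206/39108)²·(1−1731/7206)·58000/1731 = 0.86432703
  Very large: (16837/39108)²·(1−2450/16837)·1003000/2450 = 64.839341
  Large: (10412/39108)²·(1−1440/10412)·132200/1440 = 5.6073953
  → Var(ȳ_str) = 80.252743.
Var(ȳ_srs) = (1 − 5767/39108)·1148000/5767 = 169.70903.
deff = 80.252743 / 169.70903 = 0.4729.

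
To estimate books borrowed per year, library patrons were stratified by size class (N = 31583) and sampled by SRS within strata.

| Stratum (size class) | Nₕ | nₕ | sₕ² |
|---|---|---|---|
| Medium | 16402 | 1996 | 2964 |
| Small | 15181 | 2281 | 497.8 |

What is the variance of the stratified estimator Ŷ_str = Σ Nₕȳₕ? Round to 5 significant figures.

3.9362 × 10^8

Var(Ŷ_str) = Σₕ Nₕ²(1 − fₕ)sₕ²/nₕ.
Medium: 16402²·(1 − 1996/16402)·2964/1996 = 3.5087941 × 10^8.
Small: 15181²·(1 − 2281/15181)·497.8/2281 = 4.2738542 × 10^7.
Sum = 3.9361795 × 10^8.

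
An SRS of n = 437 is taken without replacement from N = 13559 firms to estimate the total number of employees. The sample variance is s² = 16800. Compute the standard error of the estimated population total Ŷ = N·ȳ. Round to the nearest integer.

82704

Var(Ŷ) = N²·Var(ȳ) = N²·(1 − n/N)·s²/n.
f = 437/13559 = 0.03222952; Var(ȳ) = 0.96777048·16800/437 = 37.204906.
Var(Ŷ) = 13559² · 37.204906 = 6.839991 × 10^9.
SE(Ŷ) = √(6.839991 × 10^9) = 82704.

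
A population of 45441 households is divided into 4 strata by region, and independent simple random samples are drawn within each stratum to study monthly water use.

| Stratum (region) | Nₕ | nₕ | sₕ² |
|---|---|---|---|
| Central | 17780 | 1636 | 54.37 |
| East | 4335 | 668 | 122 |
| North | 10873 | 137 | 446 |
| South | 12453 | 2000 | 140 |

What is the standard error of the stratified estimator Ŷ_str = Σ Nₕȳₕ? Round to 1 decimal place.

20039.3

Var(Ŷ_str) = Σₕ Nₕ²(1 − fₕ)sₕ²/nₕ.
Central: 17780²·(1 − 1636/17780)·54.37/1636 = 9.5393534 × 10^6.
East: 4335²·(1 − 668/4335)·122/668 = 2.9032429 × 10^6.
North: 10873²·(1 − 137/10873)·446/137 = 3.8001976 × 10^8.
South: 12453²·(1 − 2000/12453)·140/2000 = 9.1119846 × 10^6.
Sum = 4.0157434 × 10^8.
SE = √(4.0157434 × 10^8) = 20039.3.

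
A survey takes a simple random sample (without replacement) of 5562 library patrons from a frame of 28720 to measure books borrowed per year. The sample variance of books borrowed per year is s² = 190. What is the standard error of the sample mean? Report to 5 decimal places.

0.16597

Under SRS without replacement, Var(ȳ) = (1 − f)·s²/n with f = n/N = 5562/28720 = 0.19366295.
Var(ȳ) = (1 − 0.19366295)·190/5562 = 0.80633705·0.034160374 = 0.027544775.
SE(ȳ) = √(0.027544775) = 0.16597.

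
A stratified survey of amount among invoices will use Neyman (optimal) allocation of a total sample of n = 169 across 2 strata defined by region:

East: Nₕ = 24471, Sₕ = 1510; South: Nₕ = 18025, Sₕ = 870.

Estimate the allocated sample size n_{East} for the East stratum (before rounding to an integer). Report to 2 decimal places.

118.65

Neyman allocation: nₕ = n·NₕSₕ / Σⱼ NⱼSⱼ.
Σ NⱼSⱼ = 24471·1510 + 18025·870 = 5.263296 × 10^7.
n_{East} = 169·24471·1510 / (5.263296 × 10^7) = 118.65.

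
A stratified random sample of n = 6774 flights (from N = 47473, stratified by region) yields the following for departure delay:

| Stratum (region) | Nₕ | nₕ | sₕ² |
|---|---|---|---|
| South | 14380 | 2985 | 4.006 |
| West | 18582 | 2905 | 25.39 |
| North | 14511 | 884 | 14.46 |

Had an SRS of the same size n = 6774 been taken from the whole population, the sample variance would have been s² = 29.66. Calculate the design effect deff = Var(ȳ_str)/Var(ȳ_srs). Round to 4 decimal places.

0.7093

Var(ȳ_str) = Σ Wₕ²(1−fₕ)sₕ²/nₕ with Wₕ = Nₕ/47473:
  South: (14380/47473)²·(1−2985/14380)·4.006/2985 = 9.7576777 × 10^-5
  West: (18582/47473)²·(1−2905/18582)·25.39/2905 = 0.0011297403
  North: (14511/47473)²·(1−884/14511)·14.46/884 = 0.0014352259
  → Var(ȳ_str) = 0.002662543.
Var(ȳ_srs) = (1 − 6774/47473)·29.66/6774 = 0.0037537299.
deff = 0.002662543 / 0.0037537299 = 0.7093.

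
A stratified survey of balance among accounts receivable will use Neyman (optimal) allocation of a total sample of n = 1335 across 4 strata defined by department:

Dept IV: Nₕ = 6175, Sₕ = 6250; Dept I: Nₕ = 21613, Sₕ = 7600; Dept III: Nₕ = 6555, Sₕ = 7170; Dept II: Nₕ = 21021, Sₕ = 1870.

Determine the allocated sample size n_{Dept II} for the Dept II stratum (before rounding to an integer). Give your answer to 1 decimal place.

181.5

Neyman allocation: nₕ = n·NₕSₕ / Σⱼ NⱼSⱼ.
Σ NⱼSⱼ = 6175·6250 + 21613·7600 + 6555·7170 + 21021·1870 = 2.8916117 × 10^8.
n_{Dept II} = 1335·21021·1870 / (2.8916117 × 10^8) = 181.5.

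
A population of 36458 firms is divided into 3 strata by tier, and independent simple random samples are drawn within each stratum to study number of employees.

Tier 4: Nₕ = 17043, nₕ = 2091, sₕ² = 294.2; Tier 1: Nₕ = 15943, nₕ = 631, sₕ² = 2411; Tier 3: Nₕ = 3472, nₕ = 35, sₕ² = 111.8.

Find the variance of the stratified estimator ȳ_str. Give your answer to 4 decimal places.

Var(ȳ_str) = Σₕ Wₕ²(1 − fₕ)sₕ²/nₕ with Wₕ = Nₕ/N, N = 36458.
Tier 4: Wₕ = 0.46746942; term = 0.46746942²·(1 − 0.12268967)·294.2/2091 = 0.026974182.
Tier 1: Wₕ = 0.43729771; term = 0.43729771²·(1 − 0.03957850)·2411/631 = 0.70175277.
Tier 3: Wₕ = 0.09523287; term = 0.09523287²·(1 − 0.01008065)·111.8/35 = 0.028677899.
Sum = 0.75740485.

0.7574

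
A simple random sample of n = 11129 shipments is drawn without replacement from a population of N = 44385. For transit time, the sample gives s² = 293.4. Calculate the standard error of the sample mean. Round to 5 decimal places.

Under SRS without replacement, Var(ȳ) = (1 − f)·s²/n with f = n/N = 11129/44385 = 0.25073786.
Var(ȳ) = (1 − 0.25073786)·293.4/11129 = 0.74926214·0.026363555 = 0.019753213.
SE(ȳ) = √(0.019753213) = 0.14055.

0.14055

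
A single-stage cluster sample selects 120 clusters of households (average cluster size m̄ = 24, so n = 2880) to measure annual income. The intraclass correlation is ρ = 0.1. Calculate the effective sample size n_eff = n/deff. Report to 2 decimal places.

deff = 1 + (24 − 1)·0.1 = 1 + 2.3 = 3.3.
n_eff = 2880 / 3.3 = 872.73.

872.73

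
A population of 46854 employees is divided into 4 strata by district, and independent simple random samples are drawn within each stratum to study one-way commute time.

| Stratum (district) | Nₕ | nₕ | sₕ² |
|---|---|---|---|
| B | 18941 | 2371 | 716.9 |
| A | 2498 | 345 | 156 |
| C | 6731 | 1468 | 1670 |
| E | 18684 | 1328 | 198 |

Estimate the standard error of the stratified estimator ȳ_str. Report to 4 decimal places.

Var(ȳ_str) = Σₕ Wₕ²(1 − fₕ)sₕ²/nₕ with Wₕ = Nₕ/N, N = 46854.
B: Wₕ = 0.40425577; term = 0.40425577²·(1 − 0.12517818)·716.9/2371 = 0.043227398.
A: Wₕ = 0.05331455; term = 0.05331455²·(1 − 0.13811049)·156/345 = 0.0011077675.
C: Wₕ = 0.14365903; term = 0.14365903²·(1 − 0.21809538)·1670/1468 = 0.018357352.
E: Wₕ = 0.39877065; term = 0.39877065²·(1 − 0.07107686)·198/1328 = 0.022023851.
Sum = 0.084716369.
SE = √(0.084716369) = 0.2911.

0.2911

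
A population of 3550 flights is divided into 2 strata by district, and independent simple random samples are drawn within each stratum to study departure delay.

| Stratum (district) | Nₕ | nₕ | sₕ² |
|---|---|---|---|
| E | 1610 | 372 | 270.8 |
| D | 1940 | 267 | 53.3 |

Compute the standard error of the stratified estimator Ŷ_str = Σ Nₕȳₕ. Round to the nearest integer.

Var(Ŷ_str) = Σₕ Nₕ²(1 − fₕ)sₕ²/nₕ.
E: 1610²·(1 − 372/1610)·270.8/372 = 1.4509493 × 10^6.
D: 1940²·(1 − 267/1940)·53.3/267 = 647908.41.
Sum = 2.0988577 × 10^6.
SE = √(2.0988577 × 10^6) = 1449.

1449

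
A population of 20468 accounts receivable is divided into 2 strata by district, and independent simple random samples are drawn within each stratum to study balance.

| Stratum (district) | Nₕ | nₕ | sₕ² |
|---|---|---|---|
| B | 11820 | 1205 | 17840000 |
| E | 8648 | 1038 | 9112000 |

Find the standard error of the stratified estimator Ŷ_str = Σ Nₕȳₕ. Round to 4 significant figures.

Var(Ŷ_str) = Σₕ Nₕ²(1 − fₕ)sₕ²/nₕ.
B: 11820²·(1 − 1205/11820)·17840000/1205 = 1.8575704 × 10^12.
E: 8648²·(1 − 1038/8648)·9112000/1038 = 5.7771906 × 10^11.
Sum = 2.4352895 × 10^12.
SE = √(2.4352895 × 10^12) = 1.561 × 10^6.

1.561 × 10^6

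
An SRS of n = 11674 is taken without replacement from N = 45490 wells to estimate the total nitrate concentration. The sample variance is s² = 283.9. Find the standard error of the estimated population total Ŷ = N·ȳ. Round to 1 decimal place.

Var(Ŷ) = N²·Var(ȳ) = N²·(1 − n/N)·s²/n.
f = 11674/45490 = 0.25662783; Var(ȳ) = 0.74337217·283.9/11674 = 0.018078067.
Var(Ŷ) = 45490² · 0.018078067 = 3.7409669 × 10^7.
SE(Ŷ) = √(3.7409669 × 10^7) = 6116.3.

6116.3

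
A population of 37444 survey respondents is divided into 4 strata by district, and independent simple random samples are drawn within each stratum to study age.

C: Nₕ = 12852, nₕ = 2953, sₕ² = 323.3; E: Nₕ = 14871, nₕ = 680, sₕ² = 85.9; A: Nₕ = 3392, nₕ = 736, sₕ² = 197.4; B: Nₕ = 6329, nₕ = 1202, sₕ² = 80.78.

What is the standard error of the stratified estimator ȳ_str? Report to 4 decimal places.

Var(ȳ_str) = Σₕ Wₕ²(1 − fₕ)sₕ²/nₕ with Wₕ = Nₕ/N, N = 37444.
C: Wₕ = 0.34323256; term = 0.34323256²·(1 − 0.22976969)·323.3/2953 = 0.0099343584.
E: Wₕ = 0.39715308; term = 0.39715308²·(1 − 0.04572658)·85.9/680 = 0.019013976.
A: Wₕ = 0.09058861; term = 0.09058861²·(1 − 0.21698113)·197.4/736 = 0.0017234107.
B: Wₕ = 0.16902575; term = 0.16902575²·(1 − 0.18991942)·80.78/1202 = 0.0015553686.
Sum = 0.032227114.
SE = √(0.032227114) = 0.1795.

0.1795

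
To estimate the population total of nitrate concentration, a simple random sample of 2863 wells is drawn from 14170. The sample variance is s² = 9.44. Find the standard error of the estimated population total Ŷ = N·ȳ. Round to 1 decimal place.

Var(Ŷ) = N²·Var(ȳ) = N²·(1 − n/N)·s²/n.
f = 2863/14170 = 0.20204658; Var(ȳ) = 0.79795342·9.44/2863 = 0.0026310445.
Var(Ŷ) = 14170² · 0.0026310445 = 528284.53.
SE(Ŷ) = √(528284.53) = 726.8.

726.8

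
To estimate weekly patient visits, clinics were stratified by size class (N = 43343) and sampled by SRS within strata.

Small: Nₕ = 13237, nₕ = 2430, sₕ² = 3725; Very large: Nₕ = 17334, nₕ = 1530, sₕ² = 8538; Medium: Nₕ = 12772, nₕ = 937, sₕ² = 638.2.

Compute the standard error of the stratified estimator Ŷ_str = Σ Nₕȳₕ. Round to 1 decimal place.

43022.9

Var(Ŷ_str) = Σₕ Nₕ²(1 − fₕ)sₕ²/nₕ.
Small: 13237²·(1 − 2430/13237)·3725/2430 = 2.1928793 × 10^8.
Very large: 17334²·(1 − 1530/17334)·8538/1530 = 1.5287291 × 10^9.
Medium: 12772²·(1 − 937/12772)·638.2/937 = 1.0295427 × 10^8.
Sum = 1.8509713 × 10^9.
SE = √(1.8509713 × 10^9) = 43022.9.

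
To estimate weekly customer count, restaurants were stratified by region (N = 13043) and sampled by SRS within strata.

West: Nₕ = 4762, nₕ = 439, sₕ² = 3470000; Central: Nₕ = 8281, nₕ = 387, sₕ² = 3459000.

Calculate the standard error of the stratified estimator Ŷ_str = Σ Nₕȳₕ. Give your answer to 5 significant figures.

864290

Var(Ŷ_str) = Σₕ Nₕ²(1 − fₕ)sₕ²/nₕ.
West: 4762²·(1 − 439/4762)·3470000/439 = 1.6271949 × 10^11.
Central: 8281²·(1 − 387/8281)·3459000/387 = 5.8427796 × 10^11.
Sum = 7.4699745 × 10^11.
SE = √(7.4699745 × 10^11) = 864290.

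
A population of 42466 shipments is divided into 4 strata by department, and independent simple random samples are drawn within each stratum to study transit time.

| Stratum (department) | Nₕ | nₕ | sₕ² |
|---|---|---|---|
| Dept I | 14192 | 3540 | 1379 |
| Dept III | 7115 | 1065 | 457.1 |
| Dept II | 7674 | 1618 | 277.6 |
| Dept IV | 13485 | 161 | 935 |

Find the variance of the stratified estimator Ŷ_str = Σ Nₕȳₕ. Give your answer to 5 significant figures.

Var(Ŷ_str) = Σₕ Nₕ²(1 − fₕ)sₕ²/nₕ.
Dept I: 14192²·(1 − 3540/14192)·1379/3540 = 5.8889215 × 10^7.
Dept III: 7115²·(1 − 1065/7115)·457.1/1065 = 1.8475317 × 10^7.
Dept II: 7674²·(1 − 1618/7674)·277.6/1618 = 7.9734928 × 10^6.
Dept IV: 13485²·(1 − 161/13485)·935/161 = 1.0434492 × 10^9.
Sum = 1.1287872 × 10^9.

1.1288 × 10^9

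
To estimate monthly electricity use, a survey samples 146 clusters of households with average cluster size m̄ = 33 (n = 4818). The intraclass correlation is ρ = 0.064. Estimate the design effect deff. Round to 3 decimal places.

deff = 1 + (33 − 1)·0.064 = 1 + 2.048 = 3.048.

3.048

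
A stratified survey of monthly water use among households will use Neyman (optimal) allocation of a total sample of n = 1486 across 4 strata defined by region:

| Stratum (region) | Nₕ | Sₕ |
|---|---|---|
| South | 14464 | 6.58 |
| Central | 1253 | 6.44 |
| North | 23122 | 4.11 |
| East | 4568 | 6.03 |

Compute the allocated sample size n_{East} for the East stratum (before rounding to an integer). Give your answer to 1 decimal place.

181.3

Neyman allocation: nₕ = n·NₕSₕ / Σⱼ NⱼSⱼ.
Σ NⱼSⱼ = 14464·6.58 + 1253·6.44 + 23122·4.11 + 4568·6.03 = 225818.9.
n_{East} = 1486·4568·6.03 / 225818.9 = 181.3.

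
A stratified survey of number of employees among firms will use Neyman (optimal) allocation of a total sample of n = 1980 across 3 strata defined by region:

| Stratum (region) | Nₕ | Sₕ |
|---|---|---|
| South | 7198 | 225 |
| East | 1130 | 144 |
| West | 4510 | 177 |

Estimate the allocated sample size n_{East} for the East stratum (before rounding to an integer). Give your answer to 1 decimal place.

Neyman allocation: nₕ = n·NₕSₕ / Σⱼ NⱼSⱼ.
Σ NⱼSⱼ = 7198·225 + 1130·144 + 4510·177 = 2.58054 × 10^6.
n_{East} = 1980·1130·144 / (2.58054 × 10^6) = 124.9.

124.9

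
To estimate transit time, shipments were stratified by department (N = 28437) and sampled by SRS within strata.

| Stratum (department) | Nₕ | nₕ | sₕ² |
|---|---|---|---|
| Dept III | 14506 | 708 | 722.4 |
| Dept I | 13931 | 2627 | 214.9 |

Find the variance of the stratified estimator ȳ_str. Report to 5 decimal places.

Var(ȳ_str) = Σₕ Wₕ²(1 − fₕ)sₕ²/nₕ with Wₕ = Nₕ/N, N = 28437.
Dept III: Wₕ = 0.51011007; term = 0.51011007²·(1 − 0.04880739)·722.4/708 = 0.25254614.
Dept I: Wₕ = 0.48988993; term = 0.48988993²·(1 − 0.18857225)·214.9/2627 = 0.015930273.
Sum = 0.26847641.

0.26848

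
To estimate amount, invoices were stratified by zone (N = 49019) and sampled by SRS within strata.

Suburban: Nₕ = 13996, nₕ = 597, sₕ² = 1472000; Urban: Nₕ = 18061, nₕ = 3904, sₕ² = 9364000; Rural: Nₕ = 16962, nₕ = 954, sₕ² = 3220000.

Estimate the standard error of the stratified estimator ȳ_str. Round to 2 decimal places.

Var(ȳ_str) = Σₕ Wₕ²(1 − fₕ)sₕ²/nₕ with Wₕ = Nₕ/N, N = 49019.
Suburban: Wₕ = 0.28552194; term = 0.28552194²·(1 − 0.04265504)·1472000/597 = 192.4336.
Urban: Wₕ = 0.36844897; term = 0.36844897²·(1 − 0.21615636)·9364000/3904 = 255.23235.
Rural: Wₕ = 0.34602909; term = 0.34602909²·(1 − 0.05624337)·3220000/954 = 381.41058.
Sum = 829.07653.
SE = √(829.07653) = 28.79.

28.79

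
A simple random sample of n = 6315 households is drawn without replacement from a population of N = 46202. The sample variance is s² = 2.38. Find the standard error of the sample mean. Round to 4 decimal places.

0.0180

Under SRS without replacement, Var(ȳ) = (1 − f)·s²/n with f = n/N = 6315/46202 = 0.13668239.
Var(ȳ) = (1 − 0.13668239)·2.38/6315 = 0.86331761·3.7688044 × 10^-4 = 3.2536752 × 10^-4.
SE(ȳ) = √(3.2536752 × 10^-4) = 0.0180.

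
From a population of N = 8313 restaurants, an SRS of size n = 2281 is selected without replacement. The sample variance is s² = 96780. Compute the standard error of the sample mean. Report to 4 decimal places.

5.5486

Under SRS without replacement, Var(ȳ) = (1 − f)·s²/n with f = n/N = 2281/8313 = 0.27438951.
Var(ȳ) = (1 − 0.27438951)·96780/2281 = 0.72561049·42.428759 = 30.786753.
SE(ȳ) = √(30.786753) = 5.5486.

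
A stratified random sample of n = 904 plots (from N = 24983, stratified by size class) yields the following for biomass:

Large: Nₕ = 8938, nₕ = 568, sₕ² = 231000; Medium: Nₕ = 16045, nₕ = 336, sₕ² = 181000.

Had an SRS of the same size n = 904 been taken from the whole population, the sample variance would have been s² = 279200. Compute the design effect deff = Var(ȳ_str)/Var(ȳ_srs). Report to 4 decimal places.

Var(ȳ_str) = Σ Wₕ²(1−fₕ)sₕ²/nₕ with Wₕ = Nₕ/24983:
  Large: (8938/24983)²·(1−568/8938)·231000/568 = 48.746145
  Medium: (16045/24983)²·(1−336/16045)·181000/336 = 217.53963
  → Var(ȳ_str) = 266.28578.
Var(ȳ_srs) = (1 − 904/24983)·279200/904 = 297.67396.
deff = 266.28578 / 297.67396 = 0.8946.

0.8946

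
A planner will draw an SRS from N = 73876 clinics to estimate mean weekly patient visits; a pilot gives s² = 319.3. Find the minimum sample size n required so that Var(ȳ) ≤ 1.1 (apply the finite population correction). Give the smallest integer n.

290

Without fpc, n₀ = s²/D = 319.3/1.1 = 290.2727.
With fpc, (1 − n/N)·s²/n ≤ D requires n ≥ n₀/(1 + n₀/N) = 290.2727/(1 + 290.2727/73876) = 289.1366.
Rounding up, n = 290.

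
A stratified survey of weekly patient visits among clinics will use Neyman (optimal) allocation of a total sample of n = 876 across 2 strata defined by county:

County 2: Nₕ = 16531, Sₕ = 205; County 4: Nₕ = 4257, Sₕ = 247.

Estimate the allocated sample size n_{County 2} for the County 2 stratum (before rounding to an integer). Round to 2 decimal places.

Neyman allocation: nₕ = n·NₕSₕ / Σⱼ NⱼSⱼ.
Σ NⱼSⱼ = 16531·205 + 4257·247 = 4.440334 × 10^6.
n_{County 2} = 876·16531·205 / (4.440334 × 10^6) = 668.56.

668.56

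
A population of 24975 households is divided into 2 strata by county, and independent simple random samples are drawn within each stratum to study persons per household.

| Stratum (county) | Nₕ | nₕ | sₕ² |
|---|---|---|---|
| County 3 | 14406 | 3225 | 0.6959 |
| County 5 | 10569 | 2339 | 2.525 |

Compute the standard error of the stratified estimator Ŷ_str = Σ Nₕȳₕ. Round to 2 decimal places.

358.69

Var(Ŷ_str) = Σₕ Nₕ²(1 − fₕ)sₕ²/nₕ.
County 3: 14406²·(1 − 3225/14406)·0.6959/3225 = 34756.911.
County 5: 10569²·(1 − 2339/10569)·2.525/2339 = 93899.849.
Sum = 128656.76.
SE = √(128656.76) = 358.69.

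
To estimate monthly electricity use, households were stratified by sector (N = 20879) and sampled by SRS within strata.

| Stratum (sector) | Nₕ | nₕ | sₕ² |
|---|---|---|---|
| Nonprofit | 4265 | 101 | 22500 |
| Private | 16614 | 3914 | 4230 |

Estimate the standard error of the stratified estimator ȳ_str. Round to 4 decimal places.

3.0982

Var(ȳ_str) = Σₕ Wₕ²(1 − fₕ)sₕ²/nₕ with Wₕ = Nₕ/N, N = 20879.
Nonprofit: Wₕ = 0.20427224; term = 0.20427224²·(1 − 0.02368113)·22500/101 = 9.0755199.
Private: Wₕ = 0.79572776; term = 0.79572776²·(1 − 0.23558445)·4230/3914 = 0.52309201.
Sum = 9.5986119.
SE = √(9.5986119) = 3.0982.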